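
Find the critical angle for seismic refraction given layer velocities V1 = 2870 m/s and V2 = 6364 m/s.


V1/V2 = 2870/6364 = 0.450974
theta_c = arcsin(0.450974) = 26.8062 degrees

26.8062


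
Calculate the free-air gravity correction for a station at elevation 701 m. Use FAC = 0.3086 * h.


FAC = 0.3086 * h
= 0.3086 * 701
= 216.3286 mGal

216.3286


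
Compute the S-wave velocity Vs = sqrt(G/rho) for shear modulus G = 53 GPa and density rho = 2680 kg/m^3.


Convert G to Pa: G = 53e9 Pa
Compute G/rho = 53e9 / 2680 = 19776119.403
Vs = sqrt(19776119.403) = 4447.03 m/s

4447.03


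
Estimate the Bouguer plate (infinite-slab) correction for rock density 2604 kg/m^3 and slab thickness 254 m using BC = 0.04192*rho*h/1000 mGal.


BC = 0.04192 * rho * h / 1000
= 0.04192 * 2604 * 254 / 1000
= 27.7266 mGal

27.7266


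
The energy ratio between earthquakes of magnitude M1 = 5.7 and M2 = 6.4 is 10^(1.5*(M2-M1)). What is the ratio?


M2 - M1 = 6.4 - 5.7 = 0.7
1.5 * 0.7 = 1.05
ratio = 10^1.05 = 11.22

11.22


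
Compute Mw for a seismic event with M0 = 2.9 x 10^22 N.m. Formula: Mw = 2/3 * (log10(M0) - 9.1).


log10(M0) = log10(2.9 x 10^22) = 22.4624
Mw = 2/3 * (22.4624 - 9.1)
= 2/3 * 13.3624
= 8.91

8.91


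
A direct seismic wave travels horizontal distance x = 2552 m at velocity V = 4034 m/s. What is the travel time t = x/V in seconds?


t = x / V
= 2552 / 4034
= 0.6326 s

0.6326


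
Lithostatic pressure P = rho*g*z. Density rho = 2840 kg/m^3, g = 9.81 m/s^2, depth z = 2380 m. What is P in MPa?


P = rho * g * z / 1e6
= 2840 * 9.81 * 2380 / 1e6
= 66307752.0 / 1e6
= 66.3078 MPa

66.3078


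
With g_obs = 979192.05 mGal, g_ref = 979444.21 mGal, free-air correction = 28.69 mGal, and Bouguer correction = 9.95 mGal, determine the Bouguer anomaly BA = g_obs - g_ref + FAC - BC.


BA = g_obs - g_ref + FAC - BC
= 979192.05 - 979444.21 + 28.69 - 9.95
= -233.42 mGal

-233.42


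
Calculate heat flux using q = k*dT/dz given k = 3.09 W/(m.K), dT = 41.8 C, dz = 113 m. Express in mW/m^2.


q = k * dT / dz * 1000
= 3.09 * 41.8 / 113 * 1000
= 1.143027 * 1000
= 1143.0265 mW/m^2

1143.0265


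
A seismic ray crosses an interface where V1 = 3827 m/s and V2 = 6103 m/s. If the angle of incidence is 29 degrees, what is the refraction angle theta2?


sin(theta1) = sin(29 deg) = 0.48481
sin(theta2) = V2/V1 * sin(theta1) = 6103/3827 * 0.48481 = 0.773136
theta2 = arcsin(0.773136) = 50.6364 degrees

50.6364


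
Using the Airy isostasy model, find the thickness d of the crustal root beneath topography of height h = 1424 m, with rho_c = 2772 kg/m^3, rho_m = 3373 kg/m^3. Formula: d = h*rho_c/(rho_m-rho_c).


rho_m - rho_c = 3373 - 2772 = 601
d = 1424 * 2772 / 601
= 3947328 / 601
= 6567.93 m

6567.93


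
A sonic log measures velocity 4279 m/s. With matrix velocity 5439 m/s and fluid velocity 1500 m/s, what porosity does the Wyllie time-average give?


1/V - 1/Vm = 1/4279 - 1/5439 = 4.984e-05
1/Vf - 1/Vm = 1/1500 - 1/5439 = 0.00048281
phi = 4.984e-05 / 0.00048281 = 0.1032

0.1032


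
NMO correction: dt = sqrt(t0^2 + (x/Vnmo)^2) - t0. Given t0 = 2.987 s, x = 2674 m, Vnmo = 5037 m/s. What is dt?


x/Vnmo = 2674/5037 = 0.530872
(x/Vnmo)^2 = 0.281825
t0^2 = 8.922169
sqrt(8.922169 + 0.281825) = 3.033808
dt = 3.033808 - 2.987 = 0.046808

0.046808


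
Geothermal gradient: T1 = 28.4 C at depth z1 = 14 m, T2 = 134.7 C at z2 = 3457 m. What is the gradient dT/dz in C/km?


dT = 134.7 - 28.4 = 106.3 C
dz = 3457 - 14 = 3443 m
gradient = dT/dz * 1000 = 106.3/3443 * 1000 = 30.8742 C/km

30.8742


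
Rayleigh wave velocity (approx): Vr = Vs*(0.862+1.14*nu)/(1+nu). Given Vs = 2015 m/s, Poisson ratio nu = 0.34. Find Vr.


Numerator factor = 0.862 + 1.14*0.34 = 1.2496
Denominator = 1 + 0.34 = 1.34
Vr = 2015 * 1.2496 / 1.34 = 1879.06 m/s

1879.06


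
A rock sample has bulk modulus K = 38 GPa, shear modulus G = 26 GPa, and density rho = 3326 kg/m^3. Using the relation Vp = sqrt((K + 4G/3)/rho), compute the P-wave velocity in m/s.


First compute the effective modulus:
K + 4G/3 = 38e9 + 4*26e9/3 = 72666666666.67 Pa
Then divide by density:
72666666666.67 / 3326 = 21848065.7446 Pa/(kg/m^3)
Take the square root:
Vp = sqrt(21848065.7446) = 4674.19 m/s

4674.19


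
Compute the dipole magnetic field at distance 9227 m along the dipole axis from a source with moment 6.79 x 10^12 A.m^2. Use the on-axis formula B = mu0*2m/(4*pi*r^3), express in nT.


m = 6.79 x 10^12 = 6790000000000 A.m^2
2m = 13580000000000 A.m^2
r^3 = 9227^3 = 785563980083
B = (4pi*10^-7) * 13580000000000 / (4*pi * 785563980083) * 1e9
= 17065131.2943 / 9871688115014.04 * 1e9
= 1728.6943 nT

1728.6943


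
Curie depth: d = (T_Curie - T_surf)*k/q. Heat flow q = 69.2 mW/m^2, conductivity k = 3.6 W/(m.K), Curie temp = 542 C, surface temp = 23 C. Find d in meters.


T_Curie - T_surf = 542 - 23 = 519 C
Convert q to W/m^2: 69.2 mW/m^2 = 0.0692 W/m^2
d = 519 * 3.6 / 0.0692 = 27000.0 m

27000.0


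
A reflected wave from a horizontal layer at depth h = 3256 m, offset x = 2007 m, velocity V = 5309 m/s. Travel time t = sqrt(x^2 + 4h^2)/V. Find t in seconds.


x^2 + 4h^2 = 2007^2 + 4*3256^2 = 4028049 + 42406144 = 46434193
sqrt(46434193) = 6814.2639
t = 6814.2639 / 5309 = 1.2835 s

1.2835


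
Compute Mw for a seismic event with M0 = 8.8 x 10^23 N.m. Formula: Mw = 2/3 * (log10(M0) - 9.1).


log10(M0) = log10(8.8 x 10^23) = 23.9445
Mw = 2/3 * (23.9445 - 9.1)
= 2/3 * 14.8445
= 9.9

9.9


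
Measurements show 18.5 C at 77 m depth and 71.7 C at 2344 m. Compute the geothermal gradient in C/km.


dT = 71.7 - 18.5 = 53.2 C
dz = 2344 - 77 = 2267 m
gradient = dT/dz * 1000 = 53.2/2267 * 1000 = 23.4671 C/km

23.4671


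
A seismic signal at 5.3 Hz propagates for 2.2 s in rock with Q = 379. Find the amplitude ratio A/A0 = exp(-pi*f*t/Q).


pi*f*t/Q = pi*5.3*2.2/379 = 0.096652
A/A0 = exp(-0.096652) = 0.907872

0.907872


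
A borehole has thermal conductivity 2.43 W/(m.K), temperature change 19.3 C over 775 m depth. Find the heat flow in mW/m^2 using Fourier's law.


q = k * dT / dz * 1000
= 2.43 * 19.3 / 775 * 1000
= 0.060515 * 1000
= 60.5148 mW/m^2

60.5148


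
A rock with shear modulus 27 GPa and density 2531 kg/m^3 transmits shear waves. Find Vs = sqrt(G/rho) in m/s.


Convert G to Pa: G = 27e9 Pa
Compute G/rho = 27e9 / 2531 = 10667720.2687
Vs = sqrt(10667720.2687) = 3266.15 m/s

3266.15


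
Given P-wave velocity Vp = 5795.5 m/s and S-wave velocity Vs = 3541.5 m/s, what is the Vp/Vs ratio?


Vp/Vs = 5795.5 / 3541.5
= 1.6365

1.6365


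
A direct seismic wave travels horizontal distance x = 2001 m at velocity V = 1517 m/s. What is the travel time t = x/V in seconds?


t = x / V
= 2001 / 1517
= 1.3191 s

1.3191


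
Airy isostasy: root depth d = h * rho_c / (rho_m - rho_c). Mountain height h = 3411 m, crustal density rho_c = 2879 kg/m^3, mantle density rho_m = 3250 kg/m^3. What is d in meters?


rho_m - rho_c = 3250 - 2879 = 371
d = 3411 * 2879 / 371
= 9820269 / 371
= 26469.73 m

26469.73


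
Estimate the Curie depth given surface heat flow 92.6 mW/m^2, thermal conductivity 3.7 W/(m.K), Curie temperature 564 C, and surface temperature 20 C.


T_Curie - T_surf = 564 - 20 = 544 C
Convert q to W/m^2: 92.6 mW/m^2 = 0.0926 W/m^2
d = 544 * 3.7 / 0.0926 = 21736.5 m

21736.5


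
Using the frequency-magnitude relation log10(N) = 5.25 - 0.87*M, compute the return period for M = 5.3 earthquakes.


log10(N) = 5.25 - 0.87*5.3 = 0.639
N = 10^0.639 = 4.355119
T = 1/N = 1/4.355119 = 0.2296 years

0.2296


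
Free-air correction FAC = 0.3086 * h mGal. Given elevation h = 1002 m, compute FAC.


FAC = 0.3086 * h
= 0.3086 * 1002
= 309.2172 mGal

309.2172


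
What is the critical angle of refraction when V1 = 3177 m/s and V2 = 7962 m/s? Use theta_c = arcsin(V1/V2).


V1/V2 = 3177/7962 = 0.39902
theta_c = arcsin(0.39902) = 23.5169 degrees

23.5169


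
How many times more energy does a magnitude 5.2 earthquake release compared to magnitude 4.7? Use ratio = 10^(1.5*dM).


M2 - M1 = 5.2 - 4.7 = 0.5
1.5 * 0.5 = 0.75
ratio = 10^0.75 = 5.62

5.62


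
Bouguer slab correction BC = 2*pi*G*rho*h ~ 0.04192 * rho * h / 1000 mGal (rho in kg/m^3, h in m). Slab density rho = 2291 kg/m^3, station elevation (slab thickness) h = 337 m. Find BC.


BC = 0.04192 * rho * h / 1000
= 0.04192 * 2291 * 337 / 1000
= 32.365 mGal

32.365


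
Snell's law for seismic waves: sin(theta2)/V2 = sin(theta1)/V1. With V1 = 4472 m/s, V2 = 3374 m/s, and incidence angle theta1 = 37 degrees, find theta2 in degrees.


sin(theta1) = sin(37 deg) = 0.601815
sin(theta2) = V2/V1 * sin(theta1) = 3374/4472 * 0.601815 = 0.454053
theta2 = arcsin(0.454053) = 27.004 degrees

27.004


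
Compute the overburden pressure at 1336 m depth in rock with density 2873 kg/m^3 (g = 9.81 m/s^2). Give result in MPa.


P = rho * g * z / 1e6
= 2873 * 9.81 * 1336 / 1e6
= 37653997.68 / 1e6
= 37.654 MPa

37.654


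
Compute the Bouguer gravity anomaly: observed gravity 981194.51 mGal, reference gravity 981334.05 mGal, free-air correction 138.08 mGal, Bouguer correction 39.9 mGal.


BA = g_obs - g_ref + FAC - BC
= 981194.51 - 981334.05 + 138.08 - 39.9
= -41.36 mGal

-41.36


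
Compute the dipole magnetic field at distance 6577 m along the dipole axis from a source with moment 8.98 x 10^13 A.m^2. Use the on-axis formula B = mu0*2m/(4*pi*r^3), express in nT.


m = 8.98 x 10^13 = 89800000000000 A.m^2
2m = 179600000000000 A.m^2
r^3 = 6577^3 = 284500822033
B = (4pi*10^-7) * 179600000000000 / (4*pi * 284500822033) * 1e9
= 225692016.233891 / 3575142769756.52 * 1e9
= 63128.1129 nT

63128.1129


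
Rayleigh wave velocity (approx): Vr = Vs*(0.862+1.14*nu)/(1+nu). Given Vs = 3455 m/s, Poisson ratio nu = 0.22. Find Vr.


Numerator factor = 0.862 + 1.14*0.22 = 1.1128
Denominator = 1 + 0.22 = 1.22
Vr = 3455 * 1.1128 / 1.22 = 3151.41 m/s

3151.41


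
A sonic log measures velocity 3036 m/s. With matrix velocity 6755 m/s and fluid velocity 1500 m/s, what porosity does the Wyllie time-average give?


1/V - 1/Vm = 1/3036 - 1/6755 = 0.00018134
1/Vf - 1/Vm = 1/1500 - 1/6755 = 0.00051863
phi = 0.00018134 / 0.00051863 = 0.3497

0.3497


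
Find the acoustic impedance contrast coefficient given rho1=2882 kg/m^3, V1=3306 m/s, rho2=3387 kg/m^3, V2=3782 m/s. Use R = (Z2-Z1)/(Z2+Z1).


Z1 = 2882 * 3306 = 9527892
Z2 = 3387 * 3782 = 12809634
R = (12809634 - 9527892) / (12809634 + 9527892) = 3281742 / 22337526 = 0.1469

0.1469


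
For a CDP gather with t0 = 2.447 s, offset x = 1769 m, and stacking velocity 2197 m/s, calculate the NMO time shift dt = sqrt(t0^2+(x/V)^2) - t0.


x/Vnmo = 1769/2197 = 0.805189
(x/Vnmo)^2 = 0.648329
t0^2 = 5.987809
sqrt(5.987809 + 0.648329) = 2.57607
dt = 2.57607 - 2.447 = 0.12907

0.12907


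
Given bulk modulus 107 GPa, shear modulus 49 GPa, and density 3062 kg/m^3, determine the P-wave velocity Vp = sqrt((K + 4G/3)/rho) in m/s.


First compute the effective modulus:
K + 4G/3 = 107e9 + 4*49e9/3 = 172333333333.33 Pa
Then divide by density:
172333333333.33 / 3062 = 56281297.6268 Pa/(kg/m^3)
Take the square root:
Vp = sqrt(56281297.6268) = 7502.09 m/s

7502.09


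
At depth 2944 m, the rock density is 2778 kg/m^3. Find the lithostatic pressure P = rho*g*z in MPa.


P = rho * g * z / 1e6
= 2778 * 9.81 * 2944 / 1e6
= 80230417.92 / 1e6
= 80.2304 MPa

80.2304


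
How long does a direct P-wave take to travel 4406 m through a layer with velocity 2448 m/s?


t = x / V
= 4406 / 2448
= 1.7998 s

1.7998


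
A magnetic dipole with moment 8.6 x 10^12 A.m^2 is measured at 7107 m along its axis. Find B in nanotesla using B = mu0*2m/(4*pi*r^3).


m = 8.6 x 10^12 = 8600000000000 A.m^2
2m = 17200000000000 A.m^2
r^3 = 7107^3 = 358970654043
B = (4pi*10^-7) * 17200000000000 / (4*pi * 358970654043) * 1e9
= 21614157.456698 / 4510958278383.25 * 1e9
= 4791.478 nT

4791.478


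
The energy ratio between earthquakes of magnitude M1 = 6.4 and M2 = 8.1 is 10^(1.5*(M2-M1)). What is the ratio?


M2 - M1 = 8.1 - 6.4 = 1.7
1.5 * 1.7 = 2.55
ratio = 10^2.55 = 354.81

354.81


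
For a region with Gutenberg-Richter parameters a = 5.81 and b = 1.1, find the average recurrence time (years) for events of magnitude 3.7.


log10(N) = 5.81 - 1.1*3.7 = 1.74
N = 10^1.74 = 54.954087
T = 1/N = 1/54.954087 = 0.0182 years

0.0182


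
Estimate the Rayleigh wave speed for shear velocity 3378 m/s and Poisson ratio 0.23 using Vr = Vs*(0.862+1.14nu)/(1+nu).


Numerator factor = 0.862 + 1.14*0.23 = 1.1242
Denominator = 1 + 0.23 = 1.23
Vr = 3378 * 1.1242 / 1.23 = 3087.44 m/s

3087.44


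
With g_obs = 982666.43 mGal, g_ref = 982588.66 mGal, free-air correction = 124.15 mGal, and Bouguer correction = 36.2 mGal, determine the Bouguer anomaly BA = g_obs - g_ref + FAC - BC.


BA = g_obs - g_ref + FAC - BC
= 982666.43 - 982588.66 + 124.15 - 36.2
= 165.72 mGal

165.72


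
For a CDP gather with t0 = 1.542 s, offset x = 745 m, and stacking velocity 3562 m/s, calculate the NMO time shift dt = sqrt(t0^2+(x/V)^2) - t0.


x/Vnmo = 745/3562 = 0.209152
(x/Vnmo)^2 = 0.043745
t0^2 = 2.377764
sqrt(2.377764 + 0.043745) = 1.55612
dt = 1.55612 - 1.542 = 0.01412

0.01412


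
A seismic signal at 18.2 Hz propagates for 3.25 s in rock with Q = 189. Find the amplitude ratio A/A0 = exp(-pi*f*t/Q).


pi*f*t/Q = pi*18.2*3.25/189 = 0.983202
A/A0 = exp(-0.983202) = 0.374111

0.374111


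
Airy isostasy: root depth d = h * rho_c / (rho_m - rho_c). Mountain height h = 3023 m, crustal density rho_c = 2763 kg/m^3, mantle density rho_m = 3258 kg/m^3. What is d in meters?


rho_m - rho_c = 3258 - 2763 = 495
d = 3023 * 2763 / 495
= 8352549 / 495
= 16873.84 m

16873.84


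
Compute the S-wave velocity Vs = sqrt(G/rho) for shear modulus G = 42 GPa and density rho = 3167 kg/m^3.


Convert G to Pa: G = 42e9 Pa
Compute G/rho = 42e9 / 3167 = 13261761.9198
Vs = sqrt(13261761.9198) = 3641.67 m/s

3641.67


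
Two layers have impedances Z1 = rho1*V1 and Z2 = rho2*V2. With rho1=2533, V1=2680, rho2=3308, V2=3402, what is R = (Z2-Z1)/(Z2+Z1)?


Z1 = 2533 * 2680 = 6788440
Z2 = 3308 * 3402 = 11253816
R = (11253816 - 6788440) / (11253816 + 6788440) = 4465376 / 18042256 = 0.2475

0.2475


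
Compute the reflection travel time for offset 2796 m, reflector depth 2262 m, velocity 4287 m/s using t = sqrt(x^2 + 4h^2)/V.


x^2 + 4h^2 = 2796^2 + 4*2262^2 = 7817616 + 20466576 = 28284192
sqrt(28284192) = 5318.2884
t = 5318.2884 / 4287 = 1.2406 s

1.2406


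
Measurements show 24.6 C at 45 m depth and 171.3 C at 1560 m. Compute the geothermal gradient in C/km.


dT = 171.3 - 24.6 = 146.7 C
dz = 1560 - 45 = 1515 m
gradient = dT/dz * 1000 = 146.7/1515 * 1000 = 96.8317 C/km

96.8317


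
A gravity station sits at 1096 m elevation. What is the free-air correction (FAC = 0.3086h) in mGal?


FAC = 0.3086 * h
= 0.3086 * 1096
= 338.2256 mGal

338.2256


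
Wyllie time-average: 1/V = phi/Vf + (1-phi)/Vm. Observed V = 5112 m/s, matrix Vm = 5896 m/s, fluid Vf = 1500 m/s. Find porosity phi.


1/V - 1/Vm = 1/5112 - 1/5896 = 2.601e-05
1/Vf - 1/Vm = 1/1500 - 1/5896 = 0.00049706
phi = 2.601e-05 / 0.00049706 = 0.0523

0.0523


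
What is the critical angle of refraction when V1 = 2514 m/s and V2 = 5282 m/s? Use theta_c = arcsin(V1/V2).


V1/V2 = 2514/5282 = 0.475956
theta_c = arcsin(0.475956) = 28.4216 degrees

28.4216


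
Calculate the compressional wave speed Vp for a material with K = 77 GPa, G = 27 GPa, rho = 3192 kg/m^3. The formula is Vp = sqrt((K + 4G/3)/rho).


First compute the effective modulus:
K + 4G/3 = 77e9 + 4*27e9/3 = 113000000000.0 Pa
Then divide by density:
113000000000.0 / 3192 = 35401002.5063 Pa/(kg/m^3)
Take the square root:
Vp = sqrt(35401002.5063) = 5949.87 m/s

5949.87


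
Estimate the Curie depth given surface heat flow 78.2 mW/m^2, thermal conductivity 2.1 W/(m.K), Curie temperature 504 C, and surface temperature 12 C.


T_Curie - T_surf = 504 - 12 = 492 C
Convert q to W/m^2: 78.2 mW/m^2 = 0.0782 W/m^2
d = 492 * 2.1 / 0.0782 = 13212.28 m

13212.28


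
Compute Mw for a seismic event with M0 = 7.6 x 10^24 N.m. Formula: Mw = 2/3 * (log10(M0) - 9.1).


log10(M0) = log10(7.6 x 10^24) = 24.8808
Mw = 2/3 * (24.8808 - 9.1)
= 2/3 * 15.7808
= 10.52

10.52


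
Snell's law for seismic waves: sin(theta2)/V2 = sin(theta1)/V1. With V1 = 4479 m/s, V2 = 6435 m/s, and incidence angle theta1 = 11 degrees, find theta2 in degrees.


sin(theta1) = sin(11 deg) = 0.190809
sin(theta2) = V2/V1 * sin(theta1) = 6435/4479 * 0.190809 = 0.274136
theta2 = arcsin(0.274136) = 15.9105 degrees

15.9105


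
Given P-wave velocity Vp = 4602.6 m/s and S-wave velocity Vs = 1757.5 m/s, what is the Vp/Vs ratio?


Vp/Vs = 4602.6 / 1757.5
= 2.6188

2.6188


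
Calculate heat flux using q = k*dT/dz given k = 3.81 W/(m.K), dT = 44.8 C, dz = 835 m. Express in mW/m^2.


q = k * dT / dz * 1000
= 3.81 * 44.8 / 835 * 1000
= 0.204417 * 1000
= 204.4168 mW/m^2

204.4168


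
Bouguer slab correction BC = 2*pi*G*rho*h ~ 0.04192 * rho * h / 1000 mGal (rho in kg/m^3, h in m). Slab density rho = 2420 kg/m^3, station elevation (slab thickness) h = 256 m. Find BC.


BC = 0.04192 * rho * h / 1000
= 0.04192 * 2420 * 256 / 1000
= 25.9703 mGal

25.9703


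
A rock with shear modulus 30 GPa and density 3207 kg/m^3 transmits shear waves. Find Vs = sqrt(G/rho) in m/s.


Convert G to Pa: G = 30e9 Pa
Compute G/rho = 30e9 / 3207 = 9354536.9504
Vs = sqrt(9354536.9504) = 3058.52 m/s

3058.52


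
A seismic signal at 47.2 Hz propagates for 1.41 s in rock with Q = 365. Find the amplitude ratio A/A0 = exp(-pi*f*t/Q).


pi*f*t/Q = pi*47.2*1.41/365 = 0.57282
A/A0 = exp(-0.57282) = 0.563933

0.563933


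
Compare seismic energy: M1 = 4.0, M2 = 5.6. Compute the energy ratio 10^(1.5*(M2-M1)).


M2 - M1 = 5.6 - 4.0 = 1.6
1.5 * 1.6 = 2.4
ratio = 10^2.4 = 251.19

251.19


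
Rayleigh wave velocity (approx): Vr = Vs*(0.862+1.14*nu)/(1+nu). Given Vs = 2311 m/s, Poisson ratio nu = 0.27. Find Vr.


Numerator factor = 0.862 + 1.14*0.27 = 1.1698
Denominator = 1 + 0.27 = 1.27
Vr = 2311 * 1.1698 / 1.27 = 2128.67 m/s

2128.67


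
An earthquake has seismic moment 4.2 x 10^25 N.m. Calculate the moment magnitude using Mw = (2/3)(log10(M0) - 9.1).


log10(M0) = log10(4.2 x 10^25) = 25.6232
Mw = 2/3 * (25.6232 - 9.1)
= 2/3 * 16.5232
= 11.02

11.02


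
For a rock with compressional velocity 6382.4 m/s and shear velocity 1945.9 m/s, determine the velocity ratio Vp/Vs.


Vp/Vs = 6382.4 / 1945.9
= 3.2799

3.2799


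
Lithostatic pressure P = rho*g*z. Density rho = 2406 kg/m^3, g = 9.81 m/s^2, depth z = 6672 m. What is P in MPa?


P = rho * g * z / 1e6
= 2406 * 9.81 * 6672 / 1e6
= 157478281.92 / 1e6
= 157.4783 MPa

157.4783


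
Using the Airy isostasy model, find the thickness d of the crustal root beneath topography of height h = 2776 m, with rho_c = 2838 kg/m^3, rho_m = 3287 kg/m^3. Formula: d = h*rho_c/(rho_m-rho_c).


rho_m - rho_c = 3287 - 2838 = 449
d = 2776 * 2838 / 449
= 7878288 / 449
= 17546.3 m

17546.3


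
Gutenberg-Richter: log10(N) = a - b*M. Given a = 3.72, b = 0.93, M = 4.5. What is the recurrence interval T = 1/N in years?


log10(N) = 3.72 - 0.93*4.5 = -0.465
N = 10^-0.465 = 0.342768
T = 1/N = 1/0.342768 = 2.9174 years

2.9174


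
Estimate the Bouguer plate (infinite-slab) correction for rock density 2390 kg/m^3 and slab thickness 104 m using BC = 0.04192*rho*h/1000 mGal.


BC = 0.04192 * rho * h / 1000
= 0.04192 * 2390 * 104 / 1000
= 10.4196 mGal

10.4196


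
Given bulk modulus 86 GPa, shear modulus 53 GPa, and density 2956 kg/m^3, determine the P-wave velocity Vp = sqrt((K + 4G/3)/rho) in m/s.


First compute the effective modulus:
K + 4G/3 = 86e9 + 4*53e9/3 = 156666666666.67 Pa
Then divide by density:
156666666666.67 / 2956 = 52999548.94 Pa/(kg/m^3)
Take the square root:
Vp = sqrt(52999548.94) = 7280.08 m/s

7280.08


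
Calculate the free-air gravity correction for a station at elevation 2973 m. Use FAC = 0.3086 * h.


FAC = 0.3086 * h
= 0.3086 * 2973
= 917.4678 mGal

917.4678


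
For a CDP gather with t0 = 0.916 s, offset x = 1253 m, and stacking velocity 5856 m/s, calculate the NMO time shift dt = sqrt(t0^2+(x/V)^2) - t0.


x/Vnmo = 1253/5856 = 0.213969
(x/Vnmo)^2 = 0.045783
t0^2 = 0.839056
sqrt(0.839056 + 0.045783) = 0.940659
dt = 0.940659 - 0.916 = 0.024659

0.024659


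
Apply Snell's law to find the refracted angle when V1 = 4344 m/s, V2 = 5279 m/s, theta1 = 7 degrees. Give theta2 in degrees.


sin(theta1) = sin(7 deg) = 0.121869
sin(theta2) = V2/V1 * sin(theta1) = 5279/4344 * 0.121869 = 0.1481
theta2 = arcsin(0.1481) = 8.5169 degrees

8.5169


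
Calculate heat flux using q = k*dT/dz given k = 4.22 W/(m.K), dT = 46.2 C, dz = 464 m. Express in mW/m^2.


q = k * dT / dz * 1000
= 4.22 * 46.2 / 464 * 1000
= 0.420181 * 1000
= 420.181 mW/m^2

420.181


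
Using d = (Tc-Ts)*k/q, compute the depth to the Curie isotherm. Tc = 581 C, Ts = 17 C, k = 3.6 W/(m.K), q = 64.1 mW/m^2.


T_Curie - T_surf = 581 - 17 = 564 C
Convert q to W/m^2: 64.1 mW/m^2 = 0.0641 W/m^2
d = 564 * 3.6 / 0.0641 = 31675.51 m

31675.51


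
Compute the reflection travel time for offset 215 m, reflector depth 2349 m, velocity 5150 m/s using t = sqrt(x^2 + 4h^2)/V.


x^2 + 4h^2 = 215^2 + 4*2349^2 = 46225 + 22071204 = 22117429
sqrt(22117429) = 4702.9171
t = 4702.9171 / 5150 = 0.9132 s

0.9132


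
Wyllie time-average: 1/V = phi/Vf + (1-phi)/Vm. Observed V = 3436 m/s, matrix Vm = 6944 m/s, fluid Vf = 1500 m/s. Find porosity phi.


1/V - 1/Vm = 1/3436 - 1/6944 = 0.00014703
1/Vf - 1/Vm = 1/1500 - 1/6944 = 0.00052266
phi = 0.00014703 / 0.00052266 = 0.2813

0.2813


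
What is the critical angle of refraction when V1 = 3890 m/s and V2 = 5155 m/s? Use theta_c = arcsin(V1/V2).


V1/V2 = 3890/5155 = 0.754607
theta_c = arcsin(0.754607) = 48.9911 degrees

48.9911


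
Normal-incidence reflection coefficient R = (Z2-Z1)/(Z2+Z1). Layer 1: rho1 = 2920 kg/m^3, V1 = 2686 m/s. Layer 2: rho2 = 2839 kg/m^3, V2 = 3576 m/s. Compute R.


Z1 = 2920 * 2686 = 7843120
Z2 = 2839 * 3576 = 10152264
R = (10152264 - 7843120) / (10152264 + 7843120) = 2309144 / 17995384 = 0.1283

0.1283


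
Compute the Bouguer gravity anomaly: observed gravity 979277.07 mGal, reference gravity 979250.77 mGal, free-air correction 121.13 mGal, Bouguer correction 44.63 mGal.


BA = g_obs - g_ref + FAC - BC
= 979277.07 - 979250.77 + 121.13 - 44.63
= 102.8 mGal

102.8


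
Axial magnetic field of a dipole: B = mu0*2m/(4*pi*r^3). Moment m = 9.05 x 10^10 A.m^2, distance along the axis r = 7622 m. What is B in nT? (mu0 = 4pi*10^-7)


m = 9.05 x 10^10 = 90500000000 A.m^2
2m = 181000000000 A.m^2
r^3 = 7622^3 = 442799205848
B = (4pi*10^-7) * 181000000000 / (4*pi * 442799205848) * 1e9
= 227451.30812 / 5564378928429.89 * 1e9
= 40.8763 nT

40.8763


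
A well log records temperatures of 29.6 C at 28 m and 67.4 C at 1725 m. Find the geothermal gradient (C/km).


dT = 67.4 - 29.6 = 37.8 C
dz = 1725 - 28 = 1697 m
gradient = dT/dz * 1000 = 37.8/1697 * 1000 = 22.2746 C/km

22.2746


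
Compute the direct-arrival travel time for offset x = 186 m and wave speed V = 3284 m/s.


t = x / V
= 186 / 3284
= 0.0566 s

0.0566


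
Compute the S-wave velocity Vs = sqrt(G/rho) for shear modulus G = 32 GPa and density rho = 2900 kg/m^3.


Convert G to Pa: G = 32e9 Pa
Compute G/rho = 32e9 / 2900 = 11034482.7586
Vs = sqrt(11034482.7586) = 3321.82 m/s

3321.82


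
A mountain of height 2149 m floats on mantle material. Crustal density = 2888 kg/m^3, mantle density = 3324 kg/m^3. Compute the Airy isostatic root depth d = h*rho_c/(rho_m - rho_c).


rho_m - rho_c = 3324 - 2888 = 436
d = 2149 * 2888 / 436
= 6206312 / 436
= 14234.66 m

14234.66


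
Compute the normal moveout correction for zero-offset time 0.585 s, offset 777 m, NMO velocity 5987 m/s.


x/Vnmo = 777/5987 = 0.129781
(x/Vnmo)^2 = 0.016843
t0^2 = 0.342225
sqrt(0.342225 + 0.016843) = 0.599223
dt = 0.599223 - 0.585 = 0.014223

0.014223


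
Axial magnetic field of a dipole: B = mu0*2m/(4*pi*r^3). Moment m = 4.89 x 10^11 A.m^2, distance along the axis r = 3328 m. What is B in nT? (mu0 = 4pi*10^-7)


m = 4.89 x 10^11 = 489000000000 A.m^2
2m = 978000000000 A.m^2
r^3 = 3328^3 = 36859543552
B = (4pi*10^-7) * 978000000000 / (4*pi * 36859543552) * 1e9
= 1228991.046084 / 463190684950.54 * 1e9
= 2653.3155 nT

2653.3155


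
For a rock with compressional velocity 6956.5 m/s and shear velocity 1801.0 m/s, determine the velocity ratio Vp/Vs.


Vp/Vs = 6956.5 / 1801.0
= 3.8626

3.8626


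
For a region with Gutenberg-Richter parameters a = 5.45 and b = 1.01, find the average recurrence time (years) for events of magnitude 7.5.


log10(N) = 5.45 - 1.01*7.5 = -2.125
N = 10^-2.125 = 0.007499
T = 1/N = 1/0.007499 = 133.3521 years

133.3521


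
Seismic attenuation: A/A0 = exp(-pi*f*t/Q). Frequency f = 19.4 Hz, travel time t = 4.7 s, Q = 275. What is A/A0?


pi*f*t/Q = pi*19.4*4.7/275 = 1.041638
A/A0 = exp(-1.041638) = 0.352876

0.352876


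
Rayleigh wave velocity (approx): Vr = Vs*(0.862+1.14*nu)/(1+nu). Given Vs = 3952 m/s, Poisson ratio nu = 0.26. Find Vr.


Numerator factor = 0.862 + 1.14*0.26 = 1.1584
Denominator = 1 + 0.26 = 1.26
Vr = 3952 * 1.1584 / 1.26 = 3633.33 m/s

3633.33


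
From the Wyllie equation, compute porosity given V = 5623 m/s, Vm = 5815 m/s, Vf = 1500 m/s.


1/V - 1/Vm = 1/5623 - 1/5815 = 5.87e-06
1/Vf - 1/Vm = 1/1500 - 1/5815 = 0.0004947
phi = 5.87e-06 / 0.0004947 = 0.0119

0.0119


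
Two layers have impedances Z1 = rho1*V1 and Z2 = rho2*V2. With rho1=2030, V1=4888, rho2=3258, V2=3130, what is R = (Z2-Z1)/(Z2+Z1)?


Z1 = 2030 * 4888 = 9922640
Z2 = 3258 * 3130 = 10197540
R = (10197540 - 9922640) / (10197540 + 9922640) = 274900 / 20120180 = 0.0137

0.0137


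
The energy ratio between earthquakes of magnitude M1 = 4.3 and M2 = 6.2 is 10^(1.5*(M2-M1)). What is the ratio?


M2 - M1 = 6.2 - 4.3 = 1.9
1.5 * 1.9 = 2.85
ratio = 10^2.85 = 707.95

707.95


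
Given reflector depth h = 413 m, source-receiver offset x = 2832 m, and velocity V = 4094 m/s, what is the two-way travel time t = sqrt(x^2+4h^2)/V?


x^2 + 4h^2 = 2832^2 + 4*413^2 = 8020224 + 682276 = 8702500
sqrt(8702500) = 2950.0
t = 2950.0 / 4094 = 0.7206 s

0.7206


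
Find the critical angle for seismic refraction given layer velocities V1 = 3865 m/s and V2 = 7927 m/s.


V1/V2 = 3865/7927 = 0.487574
theta_c = arcsin(0.487574) = 29.1813 degrees

29.1813


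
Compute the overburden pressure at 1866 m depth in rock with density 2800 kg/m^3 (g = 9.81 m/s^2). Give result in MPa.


P = rho * g * z / 1e6
= 2800 * 9.81 * 1866 / 1e6
= 51255288.0 / 1e6
= 51.2553 MPa

51.2553


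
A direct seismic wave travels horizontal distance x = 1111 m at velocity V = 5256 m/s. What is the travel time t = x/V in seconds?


t = x / V
= 1111 / 5256
= 0.2114 s

0.2114


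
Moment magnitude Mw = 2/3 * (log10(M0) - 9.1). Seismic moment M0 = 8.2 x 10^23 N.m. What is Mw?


log10(M0) = log10(8.2 x 10^23) = 23.9138
Mw = 2/3 * (23.9138 - 9.1)
= 2/3 * 14.8138
= 9.88

9.88


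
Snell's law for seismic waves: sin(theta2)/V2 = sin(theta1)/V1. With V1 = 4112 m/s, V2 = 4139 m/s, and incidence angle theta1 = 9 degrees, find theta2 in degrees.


sin(theta1) = sin(9 deg) = 0.156434
sin(theta2) = V2/V1 * sin(theta1) = 4139/4112 * 0.156434 = 0.157462
theta2 = arcsin(0.157462) = 9.0596 degrees

9.0596


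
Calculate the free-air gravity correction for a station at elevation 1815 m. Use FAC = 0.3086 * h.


FAC = 0.3086 * h
= 0.3086 * 1815
= 560.109 mGal

560.109


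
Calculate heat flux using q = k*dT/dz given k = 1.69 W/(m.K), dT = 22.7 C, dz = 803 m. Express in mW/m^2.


q = k * dT / dz * 1000
= 1.69 * 22.7 / 803 * 1000
= 0.047775 * 1000
= 47.7746 mW/m^2

47.7746


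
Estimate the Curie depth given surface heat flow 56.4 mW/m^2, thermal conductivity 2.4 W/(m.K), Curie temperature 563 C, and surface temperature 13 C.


T_Curie - T_surf = 563 - 13 = 550 C
Convert q to W/m^2: 56.4 mW/m^2 = 0.0564 W/m^2
d = 550 * 2.4 / 0.0564 = 23404.26 m

23404.26


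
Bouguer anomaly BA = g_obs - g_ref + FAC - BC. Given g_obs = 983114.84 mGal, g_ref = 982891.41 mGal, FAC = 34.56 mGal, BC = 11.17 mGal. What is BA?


BA = g_obs - g_ref + FAC - BC
= 983114.84 - 982891.41 + 34.56 - 11.17
= 246.82 mGal

246.82


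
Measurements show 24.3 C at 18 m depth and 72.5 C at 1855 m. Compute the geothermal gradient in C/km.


dT = 72.5 - 24.3 = 48.2 C
dz = 1855 - 18 = 1837 m
gradient = dT/dz * 1000 = 48.2/1837 * 1000 = 26.2384 C/km

26.2384


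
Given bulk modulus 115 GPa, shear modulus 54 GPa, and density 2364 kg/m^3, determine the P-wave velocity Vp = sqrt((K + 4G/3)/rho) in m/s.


First compute the effective modulus:
K + 4G/3 = 115e9 + 4*54e9/3 = 187000000000.0 Pa
Then divide by density:
187000000000.0 / 2364 = 79103214.89 Pa/(kg/m^3)
Take the square root:
Vp = sqrt(79103214.89) = 8894.0 m/s

8894.0


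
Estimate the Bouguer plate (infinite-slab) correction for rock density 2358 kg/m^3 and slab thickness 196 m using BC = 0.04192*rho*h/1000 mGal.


BC = 0.04192 * rho * h / 1000
= 0.04192 * 2358 * 196 / 1000
= 19.3741 mGal

19.3741


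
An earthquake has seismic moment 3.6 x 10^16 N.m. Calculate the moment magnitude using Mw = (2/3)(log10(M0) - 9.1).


log10(M0) = log10(3.6 x 10^16) = 16.5563
Mw = 2/3 * (16.5563 - 9.1)
= 2/3 * 7.4563
= 4.97

4.97


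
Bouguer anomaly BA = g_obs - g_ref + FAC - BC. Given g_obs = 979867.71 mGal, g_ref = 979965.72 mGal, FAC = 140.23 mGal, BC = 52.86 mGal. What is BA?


BA = g_obs - g_ref + FAC - BC
= 979867.71 - 979965.72 + 140.23 - 52.86
= -10.64 mGal

-10.64


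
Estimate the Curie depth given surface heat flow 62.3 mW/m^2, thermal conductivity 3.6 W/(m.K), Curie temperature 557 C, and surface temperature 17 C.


T_Curie - T_surf = 557 - 17 = 540 C
Convert q to W/m^2: 62.3 mW/m^2 = 0.0623 W/m^2
d = 540 * 3.6 / 0.0623 = 31203.85 m

31203.85


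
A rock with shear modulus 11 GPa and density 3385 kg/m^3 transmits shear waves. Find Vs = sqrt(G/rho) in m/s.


Convert G to Pa: G = 11e9 Pa
Compute G/rho = 11e9 / 3385 = 3249630.7238
Vs = sqrt(3249630.7238) = 1802.67 m/s

1802.67


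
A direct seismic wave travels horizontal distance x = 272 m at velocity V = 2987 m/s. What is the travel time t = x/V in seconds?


t = x / V
= 272 / 2987
= 0.0911 s

0.0911


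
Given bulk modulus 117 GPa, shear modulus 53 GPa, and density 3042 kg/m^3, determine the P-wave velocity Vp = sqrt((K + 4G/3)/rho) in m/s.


First compute the effective modulus:
K + 4G/3 = 117e9 + 4*53e9/3 = 187666666666.67 Pa
Then divide by density:
187666666666.67 / 3042 = 61691869.3842 Pa/(kg/m^3)
Take the square root:
Vp = sqrt(61691869.3842) = 7854.42 m/s

7854.42


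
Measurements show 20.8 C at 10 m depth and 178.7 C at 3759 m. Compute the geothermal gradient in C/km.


dT = 178.7 - 20.8 = 157.9 C
dz = 3759 - 10 = 3749 m
gradient = dT/dz * 1000 = 157.9/3749 * 1000 = 42.1179 C/km

42.1179


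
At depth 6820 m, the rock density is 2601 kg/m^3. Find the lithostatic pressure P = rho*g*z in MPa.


P = rho * g * z / 1e6
= 2601 * 9.81 * 6820 / 1e6
= 174017824.2 / 1e6
= 174.0178 MPa

174.0178


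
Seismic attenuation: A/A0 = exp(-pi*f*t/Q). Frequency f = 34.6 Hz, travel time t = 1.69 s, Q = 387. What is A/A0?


pi*f*t/Q = pi*34.6*1.69/387 = 0.474681
A/A0 = exp(-0.474681) = 0.622084

0.622084


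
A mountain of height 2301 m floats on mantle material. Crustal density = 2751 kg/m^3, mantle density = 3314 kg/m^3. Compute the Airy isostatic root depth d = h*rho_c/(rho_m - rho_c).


rho_m - rho_c = 3314 - 2751 = 563
d = 2301 * 2751 / 563
= 6330051 / 563
= 11243.43 m

11243.43


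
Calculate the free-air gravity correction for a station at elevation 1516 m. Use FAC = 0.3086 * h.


FAC = 0.3086 * h
= 0.3086 * 1516
= 467.8376 mGal

467.8376


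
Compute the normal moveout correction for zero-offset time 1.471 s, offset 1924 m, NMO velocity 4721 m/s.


x/Vnmo = 1924/4721 = 0.407541
(x/Vnmo)^2 = 0.166089
t0^2 = 2.163841
sqrt(2.163841 + 0.166089) = 1.526411
dt = 1.526411 - 1.471 = 0.055411

0.055411


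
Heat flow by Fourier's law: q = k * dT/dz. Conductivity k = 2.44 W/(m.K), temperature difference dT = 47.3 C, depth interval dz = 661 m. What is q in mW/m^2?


q = k * dT / dz * 1000
= 2.44 * 47.3 / 661 * 1000
= 0.174602 * 1000
= 174.6021 mW/m^2

174.6021


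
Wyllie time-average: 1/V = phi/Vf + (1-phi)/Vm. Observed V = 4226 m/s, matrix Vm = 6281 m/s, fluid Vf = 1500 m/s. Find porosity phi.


1/V - 1/Vm = 1/4226 - 1/6281 = 7.742e-05
1/Vf - 1/Vm = 1/1500 - 1/6281 = 0.00050746
phi = 7.742e-05 / 0.00050746 = 0.1526

0.1526


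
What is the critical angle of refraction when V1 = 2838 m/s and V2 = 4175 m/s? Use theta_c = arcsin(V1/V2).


V1/V2 = 2838/4175 = 0.67976
theta_c = arcsin(0.67976) = 42.8249 degrees

42.8249


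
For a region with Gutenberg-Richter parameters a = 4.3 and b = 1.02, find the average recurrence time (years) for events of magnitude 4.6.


log10(N) = 4.3 - 1.02*4.6 = -0.392
N = 10^-0.392 = 0.405509
T = 1/N = 1/0.405509 = 2.466 years

2.466


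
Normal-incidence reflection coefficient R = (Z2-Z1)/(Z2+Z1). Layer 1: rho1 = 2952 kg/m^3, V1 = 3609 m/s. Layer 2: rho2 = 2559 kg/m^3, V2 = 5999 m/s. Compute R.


Z1 = 2952 * 3609 = 10653768
Z2 = 2559 * 5999 = 15351441
R = (15351441 - 10653768) / (15351441 + 10653768) = 4697673 / 26005209 = 0.1806

0.1806


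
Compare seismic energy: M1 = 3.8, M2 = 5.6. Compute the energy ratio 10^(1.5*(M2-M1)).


M2 - M1 = 5.6 - 3.8 = 1.8
1.5 * 1.8 = 2.7
ratio = 10^2.7 = 501.19

501.19


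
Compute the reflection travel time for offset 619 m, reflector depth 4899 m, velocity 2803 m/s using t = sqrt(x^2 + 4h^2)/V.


x^2 + 4h^2 = 619^2 + 4*4899^2 = 383161 + 96000804 = 96383965
sqrt(96383965) = 9817.5335
t = 9817.5335 / 2803 = 3.5025 s

3.5025


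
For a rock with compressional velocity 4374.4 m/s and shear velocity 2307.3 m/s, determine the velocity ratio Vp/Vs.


Vp/Vs = 4374.4 / 2307.3
= 1.8959

1.8959


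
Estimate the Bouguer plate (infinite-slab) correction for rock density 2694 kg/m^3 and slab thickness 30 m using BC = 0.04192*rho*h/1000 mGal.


BC = 0.04192 * rho * h / 1000
= 0.04192 * 2694 * 30 / 1000
= 3.388 mGal

3.388


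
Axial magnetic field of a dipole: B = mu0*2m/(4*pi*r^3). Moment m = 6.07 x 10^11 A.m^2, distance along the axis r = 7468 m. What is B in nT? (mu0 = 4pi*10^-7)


m = 6.07 x 10^11 = 607000000000 A.m^2
2m = 1214000000000 A.m^2
r^3 = 7468^3 = 416498007232
B = (4pi*10^-7) * 1214000000000 / (4*pi * 416498007232) * 1e9
= 1525557.392583 / 5233868319019.36 * 1e9
= 291.478 nT

291.478


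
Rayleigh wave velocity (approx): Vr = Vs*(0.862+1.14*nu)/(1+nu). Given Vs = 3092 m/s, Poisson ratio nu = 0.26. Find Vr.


Numerator factor = 0.862 + 1.14*0.26 = 1.1584
Denominator = 1 + 0.26 = 1.26
Vr = 3092 * 1.1584 / 1.26 = 2842.68 m/s

2842.68


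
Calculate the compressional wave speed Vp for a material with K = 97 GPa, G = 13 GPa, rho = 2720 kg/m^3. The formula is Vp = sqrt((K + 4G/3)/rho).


First compute the effective modulus:
K + 4G/3 = 97e9 + 4*13e9/3 = 114333333333.33 Pa
Then divide by density:
114333333333.33 / 2720 = 42034313.7255 Pa/(kg/m^3)
Take the square root:
Vp = sqrt(42034313.7255) = 6483.39 m/s

6483.39


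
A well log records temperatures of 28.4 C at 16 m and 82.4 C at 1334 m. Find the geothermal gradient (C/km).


dT = 82.4 - 28.4 = 54.0 C
dz = 1334 - 16 = 1318 m
gradient = dT/dz * 1000 = 54.0/1318 * 1000 = 40.9712 C/km

40.9712


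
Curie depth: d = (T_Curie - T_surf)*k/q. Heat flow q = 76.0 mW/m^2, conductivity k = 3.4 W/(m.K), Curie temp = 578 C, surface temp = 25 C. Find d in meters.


T_Curie - T_surf = 578 - 25 = 553 C
Convert q to W/m^2: 76.0 mW/m^2 = 0.076 W/m^2
d = 553 * 3.4 / 0.076 = 24739.47 m

24739.47


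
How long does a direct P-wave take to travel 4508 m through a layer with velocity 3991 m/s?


t = x / V
= 4508 / 3991
= 1.1295 s

1.1295


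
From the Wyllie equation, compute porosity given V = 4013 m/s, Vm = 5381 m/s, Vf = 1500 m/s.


1/V - 1/Vm = 1/4013 - 1/5381 = 6.335e-05
1/Vf - 1/Vm = 1/1500 - 1/5381 = 0.00048083
phi = 6.335e-05 / 0.00048083 = 0.1318

0.1318


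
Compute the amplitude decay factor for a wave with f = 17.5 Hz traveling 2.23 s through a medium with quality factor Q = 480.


pi*f*t/Q = pi*17.5*2.23/480 = 0.255418
A/A0 = exp(-0.255418) = 0.774593

0.774593


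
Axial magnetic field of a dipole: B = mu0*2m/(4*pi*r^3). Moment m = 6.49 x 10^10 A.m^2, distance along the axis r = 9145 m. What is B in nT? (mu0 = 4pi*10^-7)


m = 6.49 x 10^10 = 64900000000 A.m^2
2m = 129800000000 A.m^2
r^3 = 9145^3 = 764805723625
B = (4pi*10^-7) * 129800000000 / (4*pi * 764805723625) * 1e9
= 163111.490574 / 9610832171054.9 * 1e9
= 16.9716 nT

16.9716


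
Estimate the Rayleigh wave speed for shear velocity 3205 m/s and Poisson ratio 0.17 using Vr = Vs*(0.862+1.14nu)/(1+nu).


Numerator factor = 0.862 + 1.14*0.17 = 1.0558
Denominator = 1 + 0.17 = 1.17
Vr = 3205 * 1.0558 / 1.17 = 2892.17 m/s

2892.17


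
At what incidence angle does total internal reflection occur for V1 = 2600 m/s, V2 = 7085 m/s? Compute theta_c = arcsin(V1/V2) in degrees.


V1/V2 = 2600/7085 = 0.366972
theta_c = arcsin(0.366972) = 21.529 degrees

21.529


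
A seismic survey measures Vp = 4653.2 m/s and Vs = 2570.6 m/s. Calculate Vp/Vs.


Vp/Vs = 4653.2 / 2570.6
= 1.8102

1.8102


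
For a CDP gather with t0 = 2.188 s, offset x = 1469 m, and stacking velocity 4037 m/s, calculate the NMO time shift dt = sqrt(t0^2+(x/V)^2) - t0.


x/Vnmo = 1469/4037 = 0.363884
(x/Vnmo)^2 = 0.132412
t0^2 = 4.787344
sqrt(4.787344 + 0.132412) = 2.218052
dt = 2.218052 - 2.188 = 0.030052

0.030052


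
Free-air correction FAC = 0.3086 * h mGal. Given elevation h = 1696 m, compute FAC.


FAC = 0.3086 * h
= 0.3086 * 1696
= 523.3856 mGal

523.3856


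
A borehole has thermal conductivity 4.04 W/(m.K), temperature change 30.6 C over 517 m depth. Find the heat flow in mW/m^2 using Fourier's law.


q = k * dT / dz * 1000
= 4.04 * 30.6 / 517 * 1000
= 0.239118 * 1000
= 239.118 mW/m^2

239.118


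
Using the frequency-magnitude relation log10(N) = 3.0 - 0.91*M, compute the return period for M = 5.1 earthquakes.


log10(N) = 3.0 - 0.91*5.1 = -1.641
N = 10^-1.641 = 0.022856
T = 1/N = 1/0.022856 = 43.7522 years

43.7522


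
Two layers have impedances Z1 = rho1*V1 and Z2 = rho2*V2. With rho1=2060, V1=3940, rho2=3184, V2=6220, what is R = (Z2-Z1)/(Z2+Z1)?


Z1 = 2060 * 3940 = 8116400
Z2 = 3184 * 6220 = 19804480
R = (19804480 - 8116400) / (19804480 + 8116400) = 11688080 / 27920880 = 0.4186

0.4186


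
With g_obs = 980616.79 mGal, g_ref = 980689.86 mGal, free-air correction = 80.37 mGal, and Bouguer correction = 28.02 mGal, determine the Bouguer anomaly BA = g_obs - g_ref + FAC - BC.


BA = g_obs - g_ref + FAC - BC
= 980616.79 - 980689.86 + 80.37 - 28.02
= -20.72 mGal

-20.72


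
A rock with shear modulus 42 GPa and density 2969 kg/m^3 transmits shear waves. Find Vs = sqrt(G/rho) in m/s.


Convert G to Pa: G = 42e9 Pa
Compute G/rho = 42e9 / 2969 = 14146177.164
Vs = sqrt(14146177.164) = 3761.14 m/s

3761.14


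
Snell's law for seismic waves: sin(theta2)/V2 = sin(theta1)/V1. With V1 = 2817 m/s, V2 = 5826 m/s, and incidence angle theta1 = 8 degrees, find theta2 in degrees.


sin(theta1) = sin(8 deg) = 0.139173
sin(theta2) = V2/V1 * sin(theta1) = 5826/2817 * 0.139173 = 0.287832
theta2 = arcsin(0.287832) = 16.7282 degrees

16.7282


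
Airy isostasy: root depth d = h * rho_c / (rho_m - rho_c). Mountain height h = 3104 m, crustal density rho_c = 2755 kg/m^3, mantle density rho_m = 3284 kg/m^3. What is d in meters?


rho_m - rho_c = 3284 - 2755 = 529
d = 3104 * 2755 / 529
= 8551520 / 529
= 16165.44 m

16165.44
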